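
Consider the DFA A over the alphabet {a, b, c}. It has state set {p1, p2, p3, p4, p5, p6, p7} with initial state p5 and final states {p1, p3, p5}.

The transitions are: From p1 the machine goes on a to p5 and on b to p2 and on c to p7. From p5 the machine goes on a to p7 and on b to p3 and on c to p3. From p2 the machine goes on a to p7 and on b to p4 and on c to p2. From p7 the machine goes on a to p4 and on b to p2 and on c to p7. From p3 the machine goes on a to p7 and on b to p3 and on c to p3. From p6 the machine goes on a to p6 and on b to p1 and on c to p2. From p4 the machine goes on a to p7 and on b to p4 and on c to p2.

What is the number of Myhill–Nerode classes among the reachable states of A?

2

Reachable states from the start: {p2,p3,p4,p5,p7}. Unreachable: {p1,p6} — drop them.
P0 = {p3,p5} | {p2,p4,p7}.
Stable partition: {p3,p5} | {p2,p4,p7} — 2 equivalence classes.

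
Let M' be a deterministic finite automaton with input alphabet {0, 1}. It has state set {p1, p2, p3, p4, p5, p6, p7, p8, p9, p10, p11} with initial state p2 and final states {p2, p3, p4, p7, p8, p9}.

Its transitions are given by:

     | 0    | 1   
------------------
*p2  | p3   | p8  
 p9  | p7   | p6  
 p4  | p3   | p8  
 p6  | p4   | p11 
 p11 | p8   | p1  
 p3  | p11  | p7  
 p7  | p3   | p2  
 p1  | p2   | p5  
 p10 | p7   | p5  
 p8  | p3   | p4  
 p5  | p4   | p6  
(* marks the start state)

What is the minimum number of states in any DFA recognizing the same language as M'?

3

First remove the unreachable states {p9,p10}; 9 states remain.
Start with accepting vs non-accepting: {p2,p3,p4,p7,p8} | {p1,p5,p6,p11}.
On input 0, block {p2,p3,p4,p7,p8} splits into {p2,p4,p7,p8} and {p3}.
Stable partition: {p2,p4,p7,p8} | {p1,p5,p6,p11} | {p3} — 3 equivalence classes.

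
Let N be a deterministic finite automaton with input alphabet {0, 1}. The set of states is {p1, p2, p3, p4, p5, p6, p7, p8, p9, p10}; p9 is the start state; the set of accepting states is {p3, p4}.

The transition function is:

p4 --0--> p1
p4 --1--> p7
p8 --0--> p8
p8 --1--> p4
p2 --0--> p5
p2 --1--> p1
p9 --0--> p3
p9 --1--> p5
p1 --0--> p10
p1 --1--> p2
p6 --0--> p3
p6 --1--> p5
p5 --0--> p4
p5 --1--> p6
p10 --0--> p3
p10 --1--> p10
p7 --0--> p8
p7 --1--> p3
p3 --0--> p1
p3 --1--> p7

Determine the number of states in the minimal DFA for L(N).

4

Initial partition by acceptance: {p3,p4} | {p1,p2,p5,p6,p7,p8,p9,p10}.
Refine {p1,p2,p5,p6,p7,p8,p9,p10} on symbol 0: members go to different blocks, giving {p1,p2,p7,p8} and {p5,p6,p9,p10}.
On input 0, block {p1,p2,p7,p8} splits into {p1,p2} and {p7,p8}.
No further refinement is possible. Final partition (4 blocks): {p3,p4} | {p1,p2} | {p5,p6,p9,p10} | {p7,p8}.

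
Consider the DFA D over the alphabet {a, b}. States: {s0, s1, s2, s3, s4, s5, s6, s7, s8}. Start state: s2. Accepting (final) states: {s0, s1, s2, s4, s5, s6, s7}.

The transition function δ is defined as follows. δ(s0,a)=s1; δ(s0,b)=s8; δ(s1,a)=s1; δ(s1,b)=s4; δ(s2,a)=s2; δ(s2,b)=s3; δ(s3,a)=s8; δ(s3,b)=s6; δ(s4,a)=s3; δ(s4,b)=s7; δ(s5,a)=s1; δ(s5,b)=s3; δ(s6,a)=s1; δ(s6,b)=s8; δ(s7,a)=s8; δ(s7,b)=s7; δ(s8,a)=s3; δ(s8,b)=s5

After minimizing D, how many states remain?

States {s0} cannot be reached from the start state, so discard them.
Start with accepting vs non-accepting: {s1,s2,s4,s5,s6,s7} | {s3,s8}.
On input a, block {s1,s2,s4,s5,s6,s7} splits into {s1,s2,s5,s6} and {s4,s7}.
On input b, block {s1,s2,s5,s6} splits into {s2,s5,s6} and {s1}.
On input a, block {s2,s5,s6} splits into {s5,s6} and {s2}.
The partition is now stable with 5 blocks: {s5,s6} | {s3,s8} | {s4,s7} | {s1} | {s2}.

5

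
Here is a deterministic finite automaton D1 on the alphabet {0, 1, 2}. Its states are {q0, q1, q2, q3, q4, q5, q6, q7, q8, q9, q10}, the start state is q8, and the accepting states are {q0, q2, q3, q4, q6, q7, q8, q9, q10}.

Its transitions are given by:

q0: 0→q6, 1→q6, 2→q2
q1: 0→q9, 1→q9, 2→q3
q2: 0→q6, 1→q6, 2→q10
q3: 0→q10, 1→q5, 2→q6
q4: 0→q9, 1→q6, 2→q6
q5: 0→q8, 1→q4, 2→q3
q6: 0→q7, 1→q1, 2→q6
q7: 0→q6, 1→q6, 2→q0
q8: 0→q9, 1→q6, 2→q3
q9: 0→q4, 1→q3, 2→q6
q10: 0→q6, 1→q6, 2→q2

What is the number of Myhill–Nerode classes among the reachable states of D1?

4

Start with accepting vs non-accepting: {q0,q2,q3,q4,q6,q7,q8,q9,q10} | {q1,q5}.
Split {q0,q2,q3,q4,q6,q7,q8,q9,q10} by δ(·,1) → {q0,q2,q4,q7,q8,q9,q10} and {q3,q6}.
Refine {q0,q2,q4,q7,q8,q9,q10} on symbol 0: members go to different blocks, giving {q0,q2,q7,q10} and {q4,q8,q9}.
The partition is now stable with 4 blocks: {q0,q2,q7,q10} | {q1,q5} | {q3,q6} | {q4,q8,q9}.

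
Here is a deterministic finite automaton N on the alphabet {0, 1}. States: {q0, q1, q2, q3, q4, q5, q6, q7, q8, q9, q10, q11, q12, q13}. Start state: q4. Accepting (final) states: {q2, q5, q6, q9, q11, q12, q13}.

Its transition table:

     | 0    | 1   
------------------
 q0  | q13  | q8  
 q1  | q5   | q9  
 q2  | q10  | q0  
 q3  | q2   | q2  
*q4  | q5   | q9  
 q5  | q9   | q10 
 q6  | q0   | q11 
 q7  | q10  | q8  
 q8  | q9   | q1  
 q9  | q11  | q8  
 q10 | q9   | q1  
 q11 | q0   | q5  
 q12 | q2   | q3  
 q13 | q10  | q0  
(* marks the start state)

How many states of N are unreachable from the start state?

5

Starting at q4 and following transitions, the reachable set is {q0, q1, q4, q5, q8, q9, q10, q11, q13}. That leaves q2, q3, q6, q7, q12 unreachable — 5 in total.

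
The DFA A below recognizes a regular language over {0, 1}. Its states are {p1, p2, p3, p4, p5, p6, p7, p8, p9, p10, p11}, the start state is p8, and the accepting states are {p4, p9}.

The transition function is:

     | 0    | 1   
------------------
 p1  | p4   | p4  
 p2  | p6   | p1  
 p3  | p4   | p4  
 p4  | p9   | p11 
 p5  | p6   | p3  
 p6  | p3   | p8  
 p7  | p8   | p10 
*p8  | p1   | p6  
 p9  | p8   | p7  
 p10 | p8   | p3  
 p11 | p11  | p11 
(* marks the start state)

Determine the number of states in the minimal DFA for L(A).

First remove the unreachable states {p2,p5}; 9 states remain.
Initial partition by acceptance: {p4,p9} | {p1,p3,p6,p7,p8,p10,p11}.
Refine {p4,p9} on symbol 0: members go to different blocks, giving {p4} and {p9}.
Split {p1,p3,p6,p7,p8,p10,p11} by δ(·,0) → {p6,p7,p8,p10,p11} and {p1,p3}.
On input 0, block {p6,p7,p8,p10,p11} splits into {p7,p10,p11} and {p6,p8}.
Refine {p7,p10,p11} on symbol 0: members go to different blocks, giving {p7,p10} and {p11}.
On input 1, block {p7,p10} splits into {p7} and {p10}.
No further refinement is possible. Final partition (7 blocks): {p4} | {p7} | {p9} | {p1,p3} | {p6,p8} | {p11} | {p10}.

7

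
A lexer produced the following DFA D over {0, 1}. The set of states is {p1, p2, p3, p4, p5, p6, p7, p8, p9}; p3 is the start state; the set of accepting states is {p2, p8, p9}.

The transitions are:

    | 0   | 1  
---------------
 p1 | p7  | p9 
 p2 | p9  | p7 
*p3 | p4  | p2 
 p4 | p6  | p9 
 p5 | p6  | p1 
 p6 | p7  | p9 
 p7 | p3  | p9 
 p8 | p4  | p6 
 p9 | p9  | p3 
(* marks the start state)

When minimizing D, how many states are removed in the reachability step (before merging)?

No path from p3 leads to p1, p5, p8; the other 6 states are all reachable.

3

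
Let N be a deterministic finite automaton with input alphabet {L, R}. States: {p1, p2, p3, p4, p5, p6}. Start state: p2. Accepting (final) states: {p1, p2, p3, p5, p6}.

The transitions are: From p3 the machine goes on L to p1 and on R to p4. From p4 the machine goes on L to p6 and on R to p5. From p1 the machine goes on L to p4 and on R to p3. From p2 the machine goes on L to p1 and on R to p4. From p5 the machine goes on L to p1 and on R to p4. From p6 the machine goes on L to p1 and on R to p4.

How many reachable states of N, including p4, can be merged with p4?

1

All states are reachable from the start state.
P0 = {p1,p2,p3,p5,p6} | {p4}.
Refine {p1,p2,p3,p5,p6} on symbol L: members go to different blocks, giving {p2,p3,p5,p6} and {p1}.
Stable partition: {p2,p3,p5,p6} | {p4} | {p1} — 3 equivalence classes.
The equivalence class containing p4 is {p4}, of size 1.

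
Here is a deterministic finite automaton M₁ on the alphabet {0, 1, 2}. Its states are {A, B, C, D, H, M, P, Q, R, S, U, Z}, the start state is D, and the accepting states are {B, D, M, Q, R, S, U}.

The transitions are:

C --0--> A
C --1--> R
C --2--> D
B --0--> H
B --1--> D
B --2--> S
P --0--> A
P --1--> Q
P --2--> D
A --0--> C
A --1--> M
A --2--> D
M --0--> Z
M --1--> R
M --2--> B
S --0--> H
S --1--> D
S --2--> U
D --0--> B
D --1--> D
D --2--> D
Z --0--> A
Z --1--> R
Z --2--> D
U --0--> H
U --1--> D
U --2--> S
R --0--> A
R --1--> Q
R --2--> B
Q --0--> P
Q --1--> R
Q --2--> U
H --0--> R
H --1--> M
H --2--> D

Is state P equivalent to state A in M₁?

P0 = {B,D,M,Q,R,S,U} | {A,C,H,P,Z}.
On input 0, block {B,D,M,Q,R,S,U} splits into {B,M,Q,R,S,U} and {D}.
On input 1, block {B,M,Q,R,S,U} splits into {M,Q,R} and {B,S,U}.
Split {A,C,H,P,Z} by δ(·,0) → {A,C,P,Z} and {H}.
No further refinement is possible. Final partition (5 blocks): {M,Q,R} | {A,C,P,Z} | {D} | {B,S,U} | {H}.
P and A lie in the same block of the stable partition, so they are equivalent — no string distinguishes them.

Yes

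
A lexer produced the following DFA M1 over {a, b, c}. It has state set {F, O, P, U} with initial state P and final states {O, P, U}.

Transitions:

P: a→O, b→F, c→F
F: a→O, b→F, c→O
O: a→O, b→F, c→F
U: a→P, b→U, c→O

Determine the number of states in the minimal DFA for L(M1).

First remove the unreachable states {U}; 3 states remain.
Start with accepting vs non-accepting: {O,P} | {F}.
No further refinement is possible. Final partition (2 blocks): {O,P} | {F}.

2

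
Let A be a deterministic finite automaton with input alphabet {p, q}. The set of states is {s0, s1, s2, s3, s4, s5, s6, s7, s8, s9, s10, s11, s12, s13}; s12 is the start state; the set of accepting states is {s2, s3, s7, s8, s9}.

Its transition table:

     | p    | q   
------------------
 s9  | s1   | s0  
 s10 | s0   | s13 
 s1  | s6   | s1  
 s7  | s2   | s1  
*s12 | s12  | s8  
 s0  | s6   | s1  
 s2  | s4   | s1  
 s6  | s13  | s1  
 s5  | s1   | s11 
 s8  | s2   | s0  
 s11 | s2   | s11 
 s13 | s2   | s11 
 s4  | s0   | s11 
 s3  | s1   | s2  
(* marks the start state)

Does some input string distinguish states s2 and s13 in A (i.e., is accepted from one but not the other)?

Yes

First remove the unreachable states {s3,s5,s7,s9,s10}; 9 states remain.
Initial partition by acceptance: {s2,s8} | {s0,s1,s4,s6,s11,s12,s13}.
Split {s2,s8} by δ(·,p) → {s2} and {s8}.
Refine {s0,s1,s4,s6,s11,s12,s13} on symbol p: members go to different blocks, giving {s0,s1,s4,s6,s12} and {s11,s13}.
Split {s0,s1,s4,s6,s12} by δ(·,p) → {s0,s1,s4,s12} and {s6}.
On input p, block {s0,s1,s4,s12} splits into {s0,s1} and {s4,s12}.
Split {s4,s12} by δ(·,p) → {s4} and {s12}.
No further refinement is possible. Final partition (7 blocks): {s2} | {s0,s1} | {s8} | {s11,s13} | {s6} | {s4} | {s12}.
s2 and s13 end up in different blocks, so they are distinguishable. For instance, the string 'ε' is accepted from only s2.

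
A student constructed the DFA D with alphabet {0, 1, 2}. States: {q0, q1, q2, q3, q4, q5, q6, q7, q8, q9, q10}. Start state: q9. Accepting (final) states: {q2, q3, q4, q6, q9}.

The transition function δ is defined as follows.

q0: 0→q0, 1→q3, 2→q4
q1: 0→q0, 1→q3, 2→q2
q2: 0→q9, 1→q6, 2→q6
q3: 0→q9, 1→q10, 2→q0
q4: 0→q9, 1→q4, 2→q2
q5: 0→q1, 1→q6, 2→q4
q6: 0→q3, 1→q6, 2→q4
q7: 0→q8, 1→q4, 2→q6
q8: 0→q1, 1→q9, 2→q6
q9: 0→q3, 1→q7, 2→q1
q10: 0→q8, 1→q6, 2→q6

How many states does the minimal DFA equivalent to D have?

4

First remove the unreachable states {q5}; 10 states remain.
Initial partition by acceptance: {q2,q3,q4,q6,q9} | {q0,q1,q7,q8,q10}.
On input 1, block {q2,q3,q4,q6,q9} splits into {q2,q4,q6} and {q3,q9}.
Refine {q0,q1,q7,q8,q10} on symbol 1: members go to different blocks, giving {q0,q1,q8} and {q7,q10}.
Stable partition: {q2,q4,q6} | {q0,q1,q8} | {q3,q9} | {q7,q10} — 4 equivalence classes.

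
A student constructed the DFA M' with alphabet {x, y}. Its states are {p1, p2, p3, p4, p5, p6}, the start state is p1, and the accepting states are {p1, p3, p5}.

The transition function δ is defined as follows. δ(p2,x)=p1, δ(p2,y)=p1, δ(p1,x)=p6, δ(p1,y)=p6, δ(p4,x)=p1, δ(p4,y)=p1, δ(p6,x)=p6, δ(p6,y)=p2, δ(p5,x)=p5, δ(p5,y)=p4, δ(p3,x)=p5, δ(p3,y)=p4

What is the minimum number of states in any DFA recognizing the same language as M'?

3

First remove the unreachable states {p3,p4,p5}; 3 states remain.
P0 = {p1} | {p2,p6}.
On input x, block {p2,p6} splits into {p2} and {p6}.
The partition is now stable with 3 blocks: {p1} | {p2} | {p6}.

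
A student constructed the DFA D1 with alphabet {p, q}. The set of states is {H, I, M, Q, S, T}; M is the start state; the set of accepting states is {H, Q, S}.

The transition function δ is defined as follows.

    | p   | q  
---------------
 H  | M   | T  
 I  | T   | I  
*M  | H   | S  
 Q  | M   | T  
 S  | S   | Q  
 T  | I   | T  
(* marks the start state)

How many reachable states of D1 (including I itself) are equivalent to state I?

2

Start with accepting vs non-accepting: {H,Q,S} | {I,M,T}.
On input p, block {H,Q,S} splits into {H,Q} and {S}.
Refine {I,M,T} on symbol p: members go to different blocks, giving {I,T} and {M}.
No further refinement is possible. Final partition (4 blocks): {H,Q} | {I,T} | {S} | {M}.
State I belongs to the block {I,T}, which has 2 states.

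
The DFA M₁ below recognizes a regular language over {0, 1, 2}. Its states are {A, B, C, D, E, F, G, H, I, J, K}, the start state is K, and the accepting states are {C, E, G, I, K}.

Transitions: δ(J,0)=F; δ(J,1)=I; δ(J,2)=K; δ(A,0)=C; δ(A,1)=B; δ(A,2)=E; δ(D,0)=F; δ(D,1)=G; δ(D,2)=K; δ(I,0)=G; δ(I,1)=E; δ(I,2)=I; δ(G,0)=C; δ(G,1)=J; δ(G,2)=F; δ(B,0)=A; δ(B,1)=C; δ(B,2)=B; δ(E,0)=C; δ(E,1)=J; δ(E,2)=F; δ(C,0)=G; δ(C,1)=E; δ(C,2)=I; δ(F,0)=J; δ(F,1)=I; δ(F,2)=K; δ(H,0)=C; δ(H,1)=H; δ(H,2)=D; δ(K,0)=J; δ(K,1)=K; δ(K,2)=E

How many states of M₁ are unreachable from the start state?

4

Starting at K and following transitions, the reachable set is {C, E, F, G, I, J, K}. That leaves A, B, D, H unreachable — 4 in total.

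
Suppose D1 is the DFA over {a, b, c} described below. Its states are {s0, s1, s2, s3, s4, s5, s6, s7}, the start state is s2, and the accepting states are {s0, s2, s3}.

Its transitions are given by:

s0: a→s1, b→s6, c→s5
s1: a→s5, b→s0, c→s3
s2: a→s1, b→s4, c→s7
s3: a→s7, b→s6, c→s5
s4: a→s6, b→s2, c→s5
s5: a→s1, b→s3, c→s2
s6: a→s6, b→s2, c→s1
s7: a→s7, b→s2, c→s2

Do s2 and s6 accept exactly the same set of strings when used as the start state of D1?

No

All states are reachable from the start state.
P0 = {s0,s2,s3} | {s1,s4,s5,s6,s7}.
Refine {s1,s4,s5,s6,s7} on symbol c: members go to different blocks, giving {s1,s5,s7} and {s4,s6}.
No further refinement is possible. Final partition (3 blocks): {s0,s2,s3} | {s1,s5,s7} | {s4,s6}.
s2 and s6 end up in different blocks, so they are distinguishable. For instance, the string 'ε' is accepted from only s2.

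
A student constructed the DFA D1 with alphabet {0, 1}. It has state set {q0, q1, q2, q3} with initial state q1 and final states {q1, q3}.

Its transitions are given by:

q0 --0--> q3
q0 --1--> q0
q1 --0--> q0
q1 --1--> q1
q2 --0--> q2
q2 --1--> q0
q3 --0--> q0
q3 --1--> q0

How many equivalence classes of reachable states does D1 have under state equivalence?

3

Reachable states from the start: {q0,q1,q3}. Unreachable: {q2} — drop them.
Initial partition by acceptance: {q1,q3} | {q0}.
Refine {q1,q3} on symbol 1: members go to different blocks, giving {q1} and {q3}.
No further refinement is possible. Final partition (3 blocks): {q1} | {q0} | {q3}.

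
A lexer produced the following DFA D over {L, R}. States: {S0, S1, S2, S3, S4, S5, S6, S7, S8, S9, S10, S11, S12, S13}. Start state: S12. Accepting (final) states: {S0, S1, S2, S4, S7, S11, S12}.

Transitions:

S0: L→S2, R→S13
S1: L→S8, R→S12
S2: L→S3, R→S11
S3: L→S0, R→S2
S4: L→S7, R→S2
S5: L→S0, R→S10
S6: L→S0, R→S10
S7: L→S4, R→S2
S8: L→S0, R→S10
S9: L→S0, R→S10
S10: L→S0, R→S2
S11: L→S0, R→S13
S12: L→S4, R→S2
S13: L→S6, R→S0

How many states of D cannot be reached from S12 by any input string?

4

Starting at S12 and following transitions, the reachable set is {S0, S2, S3, S4, S6, S7, S10, S11, S12, S13}. That leaves S1, S5, S8, S9 unreachable — 4 in total.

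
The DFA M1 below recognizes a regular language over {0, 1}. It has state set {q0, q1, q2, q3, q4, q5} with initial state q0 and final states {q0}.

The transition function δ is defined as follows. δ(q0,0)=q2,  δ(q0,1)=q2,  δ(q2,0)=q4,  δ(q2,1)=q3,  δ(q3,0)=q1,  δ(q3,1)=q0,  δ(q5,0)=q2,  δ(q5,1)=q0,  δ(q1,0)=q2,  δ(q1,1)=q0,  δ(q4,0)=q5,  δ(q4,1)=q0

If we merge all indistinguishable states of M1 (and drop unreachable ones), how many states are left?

4

All states are reachable from the start state.
P0 = {q0} | {q1,q2,q3,q4,q5}.
Split {q1,q2,q3,q4,q5} by δ(·,1) → {q1,q3,q4,q5} and {q2}.
Split {q1,q3,q4,q5} by δ(·,0) → {q1,q5} and {q3,q4}.
Stable partition: {q0} | {q1,q5} | {q2} | {q3,q4} — 4 equivalence classes.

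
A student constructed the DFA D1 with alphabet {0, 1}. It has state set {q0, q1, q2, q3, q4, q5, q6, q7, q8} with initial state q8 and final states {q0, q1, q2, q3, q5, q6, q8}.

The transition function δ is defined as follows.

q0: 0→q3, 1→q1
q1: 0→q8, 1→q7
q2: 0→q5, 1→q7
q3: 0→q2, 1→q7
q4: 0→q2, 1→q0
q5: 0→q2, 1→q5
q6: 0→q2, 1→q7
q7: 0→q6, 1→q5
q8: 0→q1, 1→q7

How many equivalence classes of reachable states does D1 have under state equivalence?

5

First remove the unreachable states {q0,q3,q4}; 6 states remain.
Initial partition by acceptance: {q1,q2,q5,q6,q8} | {q7}.
Refine {q1,q2,q5,q6,q8} on symbol 1: members go to different blocks, giving {q1,q2,q6,q8} and {q5}.
Refine {q1,q2,q6,q8} on symbol 0: members go to different blocks, giving {q1,q6,q8} and {q2}.
Split {q1,q6,q8} by δ(·,0) → {q1,q8} and {q6}.
No further refinement is possible. Final partition (5 blocks): {q1,q8} | {q7} | {q5} | {q2} | {q6}.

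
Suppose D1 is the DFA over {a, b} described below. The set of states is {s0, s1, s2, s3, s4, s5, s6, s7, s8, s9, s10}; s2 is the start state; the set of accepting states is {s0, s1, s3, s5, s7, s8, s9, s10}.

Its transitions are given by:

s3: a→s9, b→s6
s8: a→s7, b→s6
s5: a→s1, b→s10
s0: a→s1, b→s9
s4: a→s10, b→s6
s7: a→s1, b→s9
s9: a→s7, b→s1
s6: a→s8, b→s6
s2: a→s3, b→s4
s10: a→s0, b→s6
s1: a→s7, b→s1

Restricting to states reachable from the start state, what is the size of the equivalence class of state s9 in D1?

4

States {s5} cannot be reached from the start state, so discard them.
Start with accepting vs non-accepting: {s0,s1,s3,s7,s8,s9,s10} | {s2,s4,s6}.
On input b, block {s0,s1,s3,s7,s8,s9,s10} splits into {s0,s1,s7,s9} and {s3,s8,s10}.
No further refinement is possible. Final partition (3 blocks): {s0,s1,s7,s9} | {s2,s4,s6} | {s3,s8,s10}.
The equivalence class containing s9 is {s0,s1,s7,s9}, of size 4.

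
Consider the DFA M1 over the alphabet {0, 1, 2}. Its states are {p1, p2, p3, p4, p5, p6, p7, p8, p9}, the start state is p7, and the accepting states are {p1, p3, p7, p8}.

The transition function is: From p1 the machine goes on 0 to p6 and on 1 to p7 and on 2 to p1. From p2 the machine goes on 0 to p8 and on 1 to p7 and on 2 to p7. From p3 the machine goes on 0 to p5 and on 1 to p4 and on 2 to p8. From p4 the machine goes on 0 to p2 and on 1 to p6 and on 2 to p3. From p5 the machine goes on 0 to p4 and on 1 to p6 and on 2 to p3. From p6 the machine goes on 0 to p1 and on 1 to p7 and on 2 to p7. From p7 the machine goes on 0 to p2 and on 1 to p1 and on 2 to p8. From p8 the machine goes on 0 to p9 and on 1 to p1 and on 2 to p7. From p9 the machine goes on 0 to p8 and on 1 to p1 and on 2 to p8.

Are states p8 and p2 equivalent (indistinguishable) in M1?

States {p3,p4,p5} cannot be reached from the start state, so discard them.
Start with accepting vs non-accepting: {p1,p7,p8} | {p2,p6,p9}.
Stable partition: {p1,p7,p8} | {p2,p6,p9} — 2 equivalence classes.
p8 and p2 end up in different blocks, so they are distinguishable. For instance, the string 'ε' is accepted from only p8.

No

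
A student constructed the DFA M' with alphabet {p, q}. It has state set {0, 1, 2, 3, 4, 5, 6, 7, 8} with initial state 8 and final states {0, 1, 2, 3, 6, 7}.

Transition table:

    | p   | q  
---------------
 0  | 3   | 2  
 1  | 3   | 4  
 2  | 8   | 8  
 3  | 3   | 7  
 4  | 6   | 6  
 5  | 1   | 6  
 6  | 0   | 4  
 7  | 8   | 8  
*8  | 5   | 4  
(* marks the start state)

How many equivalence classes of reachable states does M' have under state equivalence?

5

Start with accepting vs non-accepting: {0,1,2,3,6,7} | {4,5,8}.
On input p, block {0,1,2,3,6,7} splits into {0,1,3,6} and {2,7}.
On input q, block {0,1,3,6} splits into {0,3} and {1,6}.
Refine {4,5,8} on symbol p: members go to different blocks, giving {4,5} and {8}.
No further refinement is possible. Final partition (5 blocks): {0,3} | {4,5} | {2,7} | {1,6} | {8}.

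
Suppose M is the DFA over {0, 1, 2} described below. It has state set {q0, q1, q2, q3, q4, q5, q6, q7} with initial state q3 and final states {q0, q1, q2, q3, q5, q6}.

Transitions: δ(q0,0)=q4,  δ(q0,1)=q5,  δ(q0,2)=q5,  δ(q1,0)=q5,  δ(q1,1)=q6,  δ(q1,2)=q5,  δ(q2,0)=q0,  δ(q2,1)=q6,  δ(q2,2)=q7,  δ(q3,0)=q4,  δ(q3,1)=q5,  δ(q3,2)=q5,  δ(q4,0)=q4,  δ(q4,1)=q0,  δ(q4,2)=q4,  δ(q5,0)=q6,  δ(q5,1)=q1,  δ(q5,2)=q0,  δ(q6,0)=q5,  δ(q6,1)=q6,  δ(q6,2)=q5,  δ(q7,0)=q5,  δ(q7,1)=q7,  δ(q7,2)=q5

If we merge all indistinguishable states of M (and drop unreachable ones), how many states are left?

4

States {q2,q7} cannot be reached from the start state, so discard them.
P0 = {q0,q1,q3,q5,q6} | {q4}.
Refine {q0,q1,q3,q5,q6} on symbol 0: members go to different blocks, giving {q1,q5,q6} and {q0,q3}.
On input 2, block {q1,q5,q6} splits into {q1,q6} and {q5}.
Stable partition: {q1,q6} | {q4} | {q0,q3} | {q5} — 4 equivalence classes.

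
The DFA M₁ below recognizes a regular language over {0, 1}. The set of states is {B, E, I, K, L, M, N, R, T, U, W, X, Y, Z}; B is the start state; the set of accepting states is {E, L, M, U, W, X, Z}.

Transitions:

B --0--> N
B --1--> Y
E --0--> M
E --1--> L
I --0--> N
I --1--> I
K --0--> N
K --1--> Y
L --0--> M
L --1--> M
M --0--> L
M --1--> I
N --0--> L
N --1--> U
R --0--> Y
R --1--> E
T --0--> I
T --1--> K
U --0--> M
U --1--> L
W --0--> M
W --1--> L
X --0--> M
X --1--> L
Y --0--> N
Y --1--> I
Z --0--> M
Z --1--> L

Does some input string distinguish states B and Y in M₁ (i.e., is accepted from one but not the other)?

Reachable states from the start: {B,I,L,M,N,U,Y}. Unreachable: {E,K,R,T,W,X,Z} — drop them.
P0 = {L,M,U} | {B,I,N,Y}.
On input 1, block {L,M,U} splits into {L,U} and {M}.
On input 1, block {L,U} splits into {U} and {L}.
On input 0, block {B,I,N,Y} splits into {B,I,Y} and {N}.
Stable partition: {U} | {B,I,Y} | {M} | {L} | {N} — 5 equivalence classes.
B and Y lie in the same block of the stable partition, so they are equivalent — no string distinguishes them.

No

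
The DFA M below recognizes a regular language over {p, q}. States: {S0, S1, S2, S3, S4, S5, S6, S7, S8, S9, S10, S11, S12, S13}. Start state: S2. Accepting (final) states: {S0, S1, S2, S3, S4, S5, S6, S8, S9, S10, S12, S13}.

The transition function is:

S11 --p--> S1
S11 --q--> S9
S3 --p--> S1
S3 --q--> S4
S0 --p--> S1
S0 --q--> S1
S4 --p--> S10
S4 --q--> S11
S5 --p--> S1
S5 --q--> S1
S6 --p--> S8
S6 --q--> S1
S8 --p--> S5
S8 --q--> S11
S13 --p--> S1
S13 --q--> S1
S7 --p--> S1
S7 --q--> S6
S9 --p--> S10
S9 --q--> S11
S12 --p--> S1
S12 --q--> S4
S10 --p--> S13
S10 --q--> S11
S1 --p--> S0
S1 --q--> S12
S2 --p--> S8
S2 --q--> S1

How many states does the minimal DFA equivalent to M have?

First remove the unreachable states {S3,S6,S7}; 11 states remain.
Initial partition by acceptance: {S0,S1,S2,S4,S5,S8,S9,S10,S12,S13} | {S11}.
On input q, block {S0,S1,S2,S4,S5,S8,S9,S10,S12,S13} splits into {S0,S1,S2,S5,S12,S13} and {S4,S8,S9,S10}.
On input p, block {S0,S1,S2,S5,S12,S13} splits into {S0,S1,S5,S12,S13} and {S2}.
Split {S0,S1,S5,S12,S13} by δ(·,q) → {S0,S1,S5,S13} and {S12}.
On input q, block {S0,S1,S5,S13} splits into {S0,S5,S13} and {S1}.
Refine {S4,S8,S9,S10} on symbol p: members go to different blocks, giving {S4,S9} and {S8,S10}.
Stable partition: {S0,S5,S13} | {S11} | {S4,S9} | {S2} | {S12} | {S1} | {S8,S10} — 7 equivalence classes.

7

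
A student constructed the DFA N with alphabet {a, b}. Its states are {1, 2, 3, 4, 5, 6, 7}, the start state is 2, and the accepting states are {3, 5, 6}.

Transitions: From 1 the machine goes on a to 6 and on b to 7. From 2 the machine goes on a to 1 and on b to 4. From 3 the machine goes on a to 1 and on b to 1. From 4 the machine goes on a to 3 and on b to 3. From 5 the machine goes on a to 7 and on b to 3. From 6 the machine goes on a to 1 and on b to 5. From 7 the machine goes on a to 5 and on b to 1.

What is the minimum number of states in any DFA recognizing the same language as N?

Every state is reachable, so we keep all 7.
Start with accepting vs non-accepting: {3,5,6} | {1,2,4,7}.
Split {3,5,6} by δ(·,b) → {5,6} and {3}.
Split {5,6} by δ(·,b) → {5} and {6}.
On input a, block {1,2,4,7} splits into {1} and {2} and {4} and {7}.
The partition is now stable with 7 blocks: {5} | {1} | {3} | {6} | {2} | {4} | {7}.

7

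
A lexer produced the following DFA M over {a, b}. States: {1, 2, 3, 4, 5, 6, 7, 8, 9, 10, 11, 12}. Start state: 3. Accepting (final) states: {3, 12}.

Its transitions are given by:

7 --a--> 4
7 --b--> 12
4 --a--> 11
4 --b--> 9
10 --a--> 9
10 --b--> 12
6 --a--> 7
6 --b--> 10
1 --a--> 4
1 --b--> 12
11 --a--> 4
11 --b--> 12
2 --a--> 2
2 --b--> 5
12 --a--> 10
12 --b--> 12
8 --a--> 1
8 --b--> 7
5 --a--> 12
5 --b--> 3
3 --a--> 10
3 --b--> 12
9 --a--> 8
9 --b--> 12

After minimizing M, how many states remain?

4

States {2,5,6} cannot be reached from the start state, so discard them.
Initial partition by acceptance: {3,12} | {1,4,7,8,9,10,11}.
On input b, block {1,4,7,8,9,10,11} splits into {1,7,9,10,11} and {4,8}.
Split {1,7,9,10,11} by δ(·,a) → {1,7,9,11} and {10}.
Stable partition: {3,12} | {1,7,9,11} | {4,8} | {10} — 4 equivalence classes.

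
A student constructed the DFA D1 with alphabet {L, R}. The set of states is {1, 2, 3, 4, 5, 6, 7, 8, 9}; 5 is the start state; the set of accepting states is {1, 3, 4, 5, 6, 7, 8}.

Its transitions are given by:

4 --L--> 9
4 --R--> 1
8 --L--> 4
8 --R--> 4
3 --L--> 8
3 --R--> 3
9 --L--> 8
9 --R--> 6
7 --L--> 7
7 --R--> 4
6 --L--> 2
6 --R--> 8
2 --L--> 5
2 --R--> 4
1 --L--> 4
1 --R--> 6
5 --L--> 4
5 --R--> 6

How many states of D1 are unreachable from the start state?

No path from 5 leads to 3, 7; the other 7 states are all reachable.

2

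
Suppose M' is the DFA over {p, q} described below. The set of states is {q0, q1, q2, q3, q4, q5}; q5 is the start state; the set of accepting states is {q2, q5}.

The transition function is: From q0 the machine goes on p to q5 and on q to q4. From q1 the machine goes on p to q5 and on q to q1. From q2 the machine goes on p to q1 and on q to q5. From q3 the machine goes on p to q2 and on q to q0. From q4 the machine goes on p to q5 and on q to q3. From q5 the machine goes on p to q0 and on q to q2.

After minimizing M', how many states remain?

All states are reachable from the start state.
P0 = {q2,q5} | {q0,q1,q3,q4}.
No further refinement is possible. Final partition (2 blocks): {q2,q5} | {q0,q1,q3,q4}.

2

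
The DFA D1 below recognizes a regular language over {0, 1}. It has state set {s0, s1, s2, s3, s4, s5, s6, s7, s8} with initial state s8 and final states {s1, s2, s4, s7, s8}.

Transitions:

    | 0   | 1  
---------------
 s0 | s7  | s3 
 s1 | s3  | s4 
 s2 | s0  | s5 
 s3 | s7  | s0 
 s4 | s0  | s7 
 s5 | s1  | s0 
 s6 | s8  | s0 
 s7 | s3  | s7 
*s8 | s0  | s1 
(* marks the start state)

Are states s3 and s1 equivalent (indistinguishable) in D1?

States {s2,s5,s6} cannot be reached from the start state, so discard them.
Initial partition by acceptance: {s1,s4,s7,s8} | {s0,s3}.
The partition is now stable with 2 blocks: {s1,s4,s7,s8} | {s0,s3}.
s3 and s1 end up in different blocks, so they are distinguishable. For instance, the string 'ε' is accepted from only s1.

No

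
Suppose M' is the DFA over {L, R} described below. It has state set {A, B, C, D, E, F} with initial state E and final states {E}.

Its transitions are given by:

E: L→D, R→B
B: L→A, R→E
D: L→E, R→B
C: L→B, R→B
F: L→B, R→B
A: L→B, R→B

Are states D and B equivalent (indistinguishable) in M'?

No

Reachable states from the start: {A,B,D,E}. Unreachable: {C,F} — drop them.
P0 = {E} | {A,B,D}.
On input L, block {A,B,D} splits into {A,B} and {D}.
On input R, block {A,B} splits into {A} and {B}.
Stable partition: {E} | {A} | {D} | {B} — 4 equivalence classes.
D and B end up in different blocks, so they are distinguishable. For instance, the string 'L' is accepted from only D.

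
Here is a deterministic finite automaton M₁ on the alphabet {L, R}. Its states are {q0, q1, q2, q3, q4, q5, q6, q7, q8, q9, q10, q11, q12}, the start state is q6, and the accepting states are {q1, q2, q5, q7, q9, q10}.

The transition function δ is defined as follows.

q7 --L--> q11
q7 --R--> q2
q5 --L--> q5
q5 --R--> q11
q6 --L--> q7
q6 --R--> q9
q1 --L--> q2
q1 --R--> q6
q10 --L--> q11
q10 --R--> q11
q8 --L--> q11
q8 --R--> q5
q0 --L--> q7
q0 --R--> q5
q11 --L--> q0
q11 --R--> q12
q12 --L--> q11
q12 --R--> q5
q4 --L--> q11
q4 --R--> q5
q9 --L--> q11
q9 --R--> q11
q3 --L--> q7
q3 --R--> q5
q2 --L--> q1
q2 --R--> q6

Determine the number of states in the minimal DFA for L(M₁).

First remove the unreachable states {q3,q4,q8,q10}; 9 states remain.
P0 = {q1,q2,q5,q7,q9} | {q0,q6,q11,q12}.
Split {q1,q2,q5,q7,q9} by δ(·,L) → {q1,q2,q5} and {q7,q9}.
On input L, block {q0,q6,q11,q12} splits into {q0,q6} and {q11,q12}.
On input R, block {q1,q2,q5} splits into {q1,q2} and {q5}.
Refine {q0,q6} on symbol R: members go to different blocks, giving {q0} and {q6}.
Split {q7,q9} by δ(·,R) → {q7} and {q9}.
Split {q11,q12} by δ(·,L) → {q11} and {q12}.
Stable partition: {q1,q2} | {q0} | {q7} | {q11} | {q5} | {q6} | {q9} | {q12} — 8 equivalence classes.

8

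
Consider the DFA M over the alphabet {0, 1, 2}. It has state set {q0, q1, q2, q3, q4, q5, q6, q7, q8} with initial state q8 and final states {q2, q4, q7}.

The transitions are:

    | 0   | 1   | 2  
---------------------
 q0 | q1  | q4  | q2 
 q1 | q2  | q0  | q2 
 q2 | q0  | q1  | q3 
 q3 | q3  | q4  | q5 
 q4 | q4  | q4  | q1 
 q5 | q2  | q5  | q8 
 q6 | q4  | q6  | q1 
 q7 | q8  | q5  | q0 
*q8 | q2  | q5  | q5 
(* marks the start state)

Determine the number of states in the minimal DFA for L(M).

6

First remove the unreachable states {q6,q7}; 7 states remain.
Initial partition by acceptance: {q2,q4} | {q0,q1,q3,q5,q8}.
Split {q2,q4} by δ(·,0) → {q2} and {q4}.
Refine {q0,q1,q3,q5,q8} on symbol 0: members go to different blocks, giving {q1,q5,q8} and {q0,q3}.
Split {q1,q5,q8} by δ(·,1) → {q5,q8} and {q1}.
On input 0, block {q0,q3} splits into {q0} and {q3}.
Stable partition: {q2} | {q5,q8} | {q4} | {q0} | {q1} | {q3} — 6 equivalence classes.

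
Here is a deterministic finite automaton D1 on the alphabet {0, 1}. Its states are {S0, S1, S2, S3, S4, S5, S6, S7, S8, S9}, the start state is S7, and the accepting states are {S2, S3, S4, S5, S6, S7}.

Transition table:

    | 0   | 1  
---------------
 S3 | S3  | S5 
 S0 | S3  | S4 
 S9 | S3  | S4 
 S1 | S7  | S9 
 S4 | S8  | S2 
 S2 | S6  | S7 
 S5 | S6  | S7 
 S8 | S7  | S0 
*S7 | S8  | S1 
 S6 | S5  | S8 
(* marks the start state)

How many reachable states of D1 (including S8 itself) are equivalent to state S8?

2

Initial partition by acceptance: {S2,S3,S4,S5,S6,S7} | {S0,S1,S8,S9}.
Refine {S2,S3,S4,S5,S6,S7} on symbol 0: members go to different blocks, giving {S2,S3,S5,S6} and {S4,S7}.
On input 1, block {S2,S3,S5,S6} splits into {S2,S5} and {S3} and {S6}.
On input 0, block {S0,S1,S8,S9} splits into {S0,S9} and {S1,S8}.
Split {S4,S7} by δ(·,1) → {S4} and {S7}.
Stable partition: {S2,S5} | {S0,S9} | {S4} | {S3} | {S6} | {S1,S8} | {S7} — 7 equivalence classes.
State S8 belongs to the block {S1,S8}, which has 2 states.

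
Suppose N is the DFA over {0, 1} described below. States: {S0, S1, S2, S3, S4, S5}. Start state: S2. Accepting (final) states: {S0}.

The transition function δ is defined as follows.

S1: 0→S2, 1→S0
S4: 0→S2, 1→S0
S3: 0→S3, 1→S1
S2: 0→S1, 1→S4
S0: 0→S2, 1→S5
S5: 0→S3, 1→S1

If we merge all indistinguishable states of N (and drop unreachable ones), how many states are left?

4

Every state is reachable, so we keep all 6.
P0 = {S0} | {S1,S2,S3,S4,S5}.
On input 1, block {S1,S2,S3,S4,S5} splits into {S2,S3,S5} and {S1,S4}.
Split {S2,S3,S5} by δ(·,0) → {S3,S5} and {S2}.
Stable partition: {S0} | {S3,S5} | {S1,S4} | {S2} — 4 equivalence classes.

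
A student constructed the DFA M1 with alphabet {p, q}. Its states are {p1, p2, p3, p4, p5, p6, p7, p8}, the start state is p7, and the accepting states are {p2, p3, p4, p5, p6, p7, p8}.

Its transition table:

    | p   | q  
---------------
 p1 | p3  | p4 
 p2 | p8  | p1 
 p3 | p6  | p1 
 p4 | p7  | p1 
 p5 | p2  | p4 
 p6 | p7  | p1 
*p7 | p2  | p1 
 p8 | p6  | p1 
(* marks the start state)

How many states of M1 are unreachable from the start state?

1

Starting at p7 and following transitions, the reachable set is {p1, p2, p3, p4, p6, p7, p8}. That leaves p5 unreachable — 1 in total.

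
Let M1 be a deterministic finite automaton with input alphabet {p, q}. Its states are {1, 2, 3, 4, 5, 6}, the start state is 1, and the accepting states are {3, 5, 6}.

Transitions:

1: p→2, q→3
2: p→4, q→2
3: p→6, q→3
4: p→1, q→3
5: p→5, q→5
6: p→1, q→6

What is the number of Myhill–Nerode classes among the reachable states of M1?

5

States {5} cannot be reached from the start state, so discard them.
Start with accepting vs non-accepting: {3,6} | {1,2,4}.
Split {3,6} by δ(·,p) → {3} and {6}.
Refine {1,2,4} on symbol q: members go to different blocks, giving {1,4} and {2}.
Refine {1,4} on symbol p: members go to different blocks, giving {1} and {4}.
Stable partition: {3} | {1} | {6} | {2} | {4} — 5 equivalence classes.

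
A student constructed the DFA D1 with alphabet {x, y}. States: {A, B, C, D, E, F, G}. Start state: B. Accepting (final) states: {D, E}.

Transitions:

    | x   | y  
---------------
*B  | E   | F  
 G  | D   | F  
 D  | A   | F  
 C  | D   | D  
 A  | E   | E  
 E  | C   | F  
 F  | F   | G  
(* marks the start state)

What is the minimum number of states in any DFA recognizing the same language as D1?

All states are reachable from the start state.
Start with accepting vs non-accepting: {D,E} | {A,B,C,F,G}.
Refine {A,B,C,F,G} on symbol x: members go to different blocks, giving {A,B,C,G} and {F}.
On input y, block {A,B,C,G} splits into {A,C} and {B,G}.
The partition is now stable with 4 blocks: {D,E} | {A,C} | {F} | {B,G}.

4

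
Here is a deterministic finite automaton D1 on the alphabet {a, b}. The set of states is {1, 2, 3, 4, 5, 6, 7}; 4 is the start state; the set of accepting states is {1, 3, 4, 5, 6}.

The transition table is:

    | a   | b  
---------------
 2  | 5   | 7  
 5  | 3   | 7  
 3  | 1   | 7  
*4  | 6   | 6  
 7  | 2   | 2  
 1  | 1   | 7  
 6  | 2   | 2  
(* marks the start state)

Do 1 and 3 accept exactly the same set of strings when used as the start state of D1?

Every state is reachable, so we keep all 7.
Start with accepting vs non-accepting: {1,3,4,5,6} | {2,7}.
Refine {1,3,4,5,6} on symbol a: members go to different blocks, giving {1,3,4,5} and {6}.
On input a, block {1,3,4,5} splits into {1,3,5} and {4}.
Refine {2,7} on symbol a: members go to different blocks, giving {2} and {7}.
Stable partition: {1,3,5} | {2} | {6} | {4} | {7} — 5 equivalence classes.
1 and 3 lie in the same block of the stable partition, so they are equivalent — no string distinguishes them.

Yes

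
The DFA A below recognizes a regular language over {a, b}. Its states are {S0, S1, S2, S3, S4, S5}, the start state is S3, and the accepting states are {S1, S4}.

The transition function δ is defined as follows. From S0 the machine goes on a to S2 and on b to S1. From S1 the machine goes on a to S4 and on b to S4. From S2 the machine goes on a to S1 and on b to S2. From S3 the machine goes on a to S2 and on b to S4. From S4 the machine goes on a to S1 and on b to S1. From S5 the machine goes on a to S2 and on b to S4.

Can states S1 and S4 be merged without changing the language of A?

First remove the unreachable states {S0,S5}; 4 states remain.
Initial partition by acceptance: {S1,S4} | {S2,S3}.
Refine {S2,S3} on symbol a: members go to different blocks, giving {S2} and {S3}.
No further refinement is possible. Final partition (3 blocks): {S1,S4} | {S2} | {S3}.
S1 and S4 lie in the same block of the stable partition, so they are equivalent — no string distinguishes them.

Yes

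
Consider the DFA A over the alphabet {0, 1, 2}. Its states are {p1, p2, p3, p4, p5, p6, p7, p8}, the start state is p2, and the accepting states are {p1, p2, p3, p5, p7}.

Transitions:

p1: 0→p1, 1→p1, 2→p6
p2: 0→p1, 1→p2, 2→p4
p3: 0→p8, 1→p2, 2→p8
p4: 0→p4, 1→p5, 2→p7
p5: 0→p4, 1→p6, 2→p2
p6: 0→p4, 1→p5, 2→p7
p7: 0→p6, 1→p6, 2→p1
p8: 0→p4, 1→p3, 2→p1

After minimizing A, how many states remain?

Reachable states from the start: {p1,p2,p4,p5,p6,p7}. Unreachable: {p3,p8} — drop them.
Start with accepting vs non-accepting: {p1,p2,p5,p7} | {p4,p6}.
Split {p1,p2,p5,p7} by δ(·,0) → {p1,p2} and {p5,p7}.
No further refinement is possible. Final partition (3 blocks): {p1,p2} | {p4,p6} | {p5,p7}.

3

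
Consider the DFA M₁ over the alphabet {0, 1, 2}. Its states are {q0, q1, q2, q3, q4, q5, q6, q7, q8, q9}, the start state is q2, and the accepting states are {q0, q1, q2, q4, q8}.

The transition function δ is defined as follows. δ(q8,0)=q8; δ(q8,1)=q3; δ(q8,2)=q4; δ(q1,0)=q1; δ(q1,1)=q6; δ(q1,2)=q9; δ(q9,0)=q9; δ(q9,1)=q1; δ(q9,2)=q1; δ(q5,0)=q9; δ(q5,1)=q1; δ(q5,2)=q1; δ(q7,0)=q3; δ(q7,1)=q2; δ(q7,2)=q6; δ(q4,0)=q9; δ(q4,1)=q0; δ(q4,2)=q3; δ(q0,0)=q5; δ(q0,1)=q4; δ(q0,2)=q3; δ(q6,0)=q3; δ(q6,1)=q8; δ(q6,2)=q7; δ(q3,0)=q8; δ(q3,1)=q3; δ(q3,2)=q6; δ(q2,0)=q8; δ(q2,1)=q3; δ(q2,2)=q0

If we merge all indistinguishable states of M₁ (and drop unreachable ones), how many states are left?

6

Initial partition by acceptance: {q0,q1,q2,q4,q8} | {q3,q5,q6,q7,q9}.
Split {q0,q1,q2,q4,q8} by δ(·,0) → {q1,q2,q8} and {q0,q4}.
Split {q1,q2,q8} by δ(·,2) → {q2,q8} and {q1}.
Split {q3,q5,q6,q7,q9} by δ(·,0) → {q5,q6,q7,q9} and {q3}.
Refine {q5,q6,q7,q9} on symbol 0: members go to different blocks, giving {q5,q9} and {q6,q7}.
Stable partition: {q2,q8} | {q5,q9} | {q0,q4} | {q1} | {q3} | {q6,q7} — 6 equivalence classes.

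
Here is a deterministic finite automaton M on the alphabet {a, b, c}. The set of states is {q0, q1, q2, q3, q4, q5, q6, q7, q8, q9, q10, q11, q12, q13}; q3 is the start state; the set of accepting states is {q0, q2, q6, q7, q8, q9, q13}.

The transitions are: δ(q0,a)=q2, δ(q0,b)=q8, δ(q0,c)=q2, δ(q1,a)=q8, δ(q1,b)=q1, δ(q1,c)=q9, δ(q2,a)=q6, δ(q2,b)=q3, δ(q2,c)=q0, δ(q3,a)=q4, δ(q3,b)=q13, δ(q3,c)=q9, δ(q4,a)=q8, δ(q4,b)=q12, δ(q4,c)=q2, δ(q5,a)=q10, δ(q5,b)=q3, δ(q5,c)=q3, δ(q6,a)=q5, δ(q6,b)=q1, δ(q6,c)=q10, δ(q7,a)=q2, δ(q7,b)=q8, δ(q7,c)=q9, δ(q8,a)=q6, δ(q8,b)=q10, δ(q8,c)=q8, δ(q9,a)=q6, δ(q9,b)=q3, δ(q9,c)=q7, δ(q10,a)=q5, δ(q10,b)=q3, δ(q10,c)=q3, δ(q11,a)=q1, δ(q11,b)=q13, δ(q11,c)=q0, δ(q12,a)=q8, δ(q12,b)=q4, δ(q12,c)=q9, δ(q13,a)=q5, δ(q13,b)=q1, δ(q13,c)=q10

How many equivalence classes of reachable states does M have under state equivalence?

First remove the unreachable states {q11}; 13 states remain.
Initial partition by acceptance: {q0,q2,q6,q7,q8,q9,q13} | {q1,q3,q4,q5,q10,q12}.
On input a, block {q0,q2,q6,q7,q8,q9,q13} splits into {q0,q2,q7,q8,q9} and {q6,q13}.
On input a, block {q0,q2,q7,q8,q9} splits into {q2,q8,q9} and {q0,q7}.
Refine {q2,q8,q9} on symbol c: members go to different blocks, giving {q2,q9} and {q8}.
Refine {q1,q3,q4,q5,q10,q12} on symbol a: members go to different blocks, giving {q1,q4,q12} and {q3,q5,q10}.
Refine {q3,q5,q10} on symbol a: members go to different blocks, giving {q5,q10} and {q3}.
The partition is now stable with 7 blocks: {q2,q9} | {q1,q4,q12} | {q6,q13} | {q0,q7} | {q8} | {q5,q10} | {q3}.

7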